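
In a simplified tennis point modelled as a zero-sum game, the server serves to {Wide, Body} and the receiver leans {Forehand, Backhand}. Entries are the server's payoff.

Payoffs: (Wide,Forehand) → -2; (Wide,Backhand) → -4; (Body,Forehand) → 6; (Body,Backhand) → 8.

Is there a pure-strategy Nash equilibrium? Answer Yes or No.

Row minima: Wide → -4, Body → 6; maximin = 6.
Column maxima: Forehand → 6, Backhand → 8; minimax = 6.
maximin = minimax = 6, so a saddle point exists.

Yes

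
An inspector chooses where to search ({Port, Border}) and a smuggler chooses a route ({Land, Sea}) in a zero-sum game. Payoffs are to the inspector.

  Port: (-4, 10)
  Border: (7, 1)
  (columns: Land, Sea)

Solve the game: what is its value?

Row minima: Port → -4, Border → 1; maximin = 1.
Column maxima: Land → 7, Sea → 10; minimax = 7.
1 ≠ 7, so there is no saddle point; optimal play is mixed.
Let the inspector play Port with probability p. Expected payoff against Land: (-4)p + 7(1−p) = −11p + 7; against Sea: 10p + 1(1−p) = 9p + 1.
Setting these equal: −11p + 7 = 9p + 1 ⇒ −20p = -6 ⇒ p = 3/10, and the value is (-11)·(3/10) + 7 = 37/10.
For the smuggler: with q = P(Land), equating Port's and Border's payoffs gives −14q + 10 = 6q + 1 ⇒ q = 9/20.

37/10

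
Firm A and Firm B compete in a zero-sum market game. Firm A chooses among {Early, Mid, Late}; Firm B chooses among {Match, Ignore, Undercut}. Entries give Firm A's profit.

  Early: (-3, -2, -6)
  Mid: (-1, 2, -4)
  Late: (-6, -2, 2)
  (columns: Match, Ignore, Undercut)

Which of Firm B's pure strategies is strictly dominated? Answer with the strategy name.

Ignore

Match holds Firm A's payoff strictly below Ignore in every row: -3 < -2, -1 < 2, -6 < -2.
So Ignore is strictly dominated for Firm B.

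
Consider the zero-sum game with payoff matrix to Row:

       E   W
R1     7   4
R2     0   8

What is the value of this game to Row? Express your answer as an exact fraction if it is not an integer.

Row minima: R1 → 4, R2 → 0; maximin = 4.
Column maxima: E → 7, W → 8; minimax = 7.
4 ≠ 7, so there is no saddle point; optimal play is mixed.
Let Row play R1 with probability p. Expected payoff against E: 7p + 0(1−p) = 7p; against W: 4p + 8(1−p) = −4p + 8.
Setting these equal: 7p = −4p + 8 ⇒ 11p = 8 ⇒ p = 8/11, and the value is (7)·(8/11) = 56/11.
For Column: with q = P(E), equating R1's and R2's payoffs gives 3q + 4 = −8q + 8 ⇒ q = 4/11.

56/11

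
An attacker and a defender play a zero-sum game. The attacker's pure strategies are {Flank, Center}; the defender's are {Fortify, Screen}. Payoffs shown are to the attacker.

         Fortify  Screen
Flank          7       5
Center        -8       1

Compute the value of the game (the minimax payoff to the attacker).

Row minima: Flank → 5, Center → -8; maximin = 5.
Column maxima: Fortify → 7, Screen → 5; minimax = 5.
Since maximin = minimax = 5, there is a saddle point and the value is 5.

5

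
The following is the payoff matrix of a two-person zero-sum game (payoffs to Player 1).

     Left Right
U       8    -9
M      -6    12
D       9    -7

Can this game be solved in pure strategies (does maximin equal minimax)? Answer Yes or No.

Row minima: U → -9, M → -6, D → -7; maximin = -6.
Column maxima: Left → 9, Right → 12; minimax = 9.
-6 ≠ 9, so no pure-strategy equilibrium exists.

No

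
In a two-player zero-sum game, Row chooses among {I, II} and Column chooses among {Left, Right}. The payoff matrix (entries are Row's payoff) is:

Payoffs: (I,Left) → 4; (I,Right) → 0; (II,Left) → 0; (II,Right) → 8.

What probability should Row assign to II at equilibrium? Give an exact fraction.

Row minima: I → 0, II → 0; maximin = 0.
Column maxima: Left → 4, Right → 8; minimax = 4.
0 ≠ 4, so there is no saddle point; optimal play is mixed.
Let Row play I with probability p. Expected payoff against Left: 4p + 0(1−p) = 4p; against Right: 0p + 8(1−p) = −8p + 8.
Setting these equal: 4p = −8p + 8 ⇒ 12p = 8 ⇒ p = 2/3, and the value is (4)·(2/3) = 8/3.
For Column: with q = P(Left), equating I's and II's payoffs gives 4q = −8q + 8 ⇒ q = 2/3.

1/3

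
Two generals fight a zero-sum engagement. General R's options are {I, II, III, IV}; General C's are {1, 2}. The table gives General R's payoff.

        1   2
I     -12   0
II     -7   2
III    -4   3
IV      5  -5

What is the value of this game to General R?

Row minima: I → -12, II → -7, III → -4, IV → -5; maximin = -4.
Column maxima: 1 → 5, 2 → 3; minimax = 3.
-4 ≠ 3, so there is no saddle point; optimal play is mixed.
I is strictly dominated by II, so General R never plays it.
II is strictly dominated by III, so General R never plays it.
On the remaining 2×2 (III, IV vs 1, 2):
Let General R play III with probability p. Expected payoff against 1: (-4)p + 5(1−p) = −9p + 5; against 2: 3p + (-5)(1−p) = 8p − 5.
Setting these equal: −9p + 5 = 8p − 5 ⇒ −17p = -10 ⇒ p = 10/17, and the value is (-9)·(10/17) + 5 = -5/17.
For General C: with q = P(1), equating III's and IV's payoffs gives −7q + 3 = 10q − 5 ⇒ q = 8/17.

-5/17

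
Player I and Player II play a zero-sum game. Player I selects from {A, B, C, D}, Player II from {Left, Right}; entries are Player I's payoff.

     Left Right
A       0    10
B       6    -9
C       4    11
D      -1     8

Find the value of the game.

51/11

Row minima: A → 0, B → -9, C → 4, D → -1; maximin = 4.
Column maxima: Left → 6, Right → 11; minimax = 6.
4 ≠ 6, so there is no saddle point; optimal play is mixed.
A is strictly dominated by C, so Player I never plays it.
D is strictly dominated by C, so Player I never plays it.
On the remaining 2×2 (B, C vs Left, Right):
Let Player I play B with probability p. Expected payoff against Left: 6p + 4(1−p) = 2p + 4; against Right: (-9)p + 11(1−p) = −20p + 11.
Setting these equal: 2p + 4 = −20p + 11 ⇒ 22p = 7 ⇒ p = 7/22, and the value is (2)·(7/22) + 4 = 51/11.
For Player II: with q = P(Left), equating B's and C's payoffs gives 15q − 9 = −7q + 11 ⇒ q = 10/11.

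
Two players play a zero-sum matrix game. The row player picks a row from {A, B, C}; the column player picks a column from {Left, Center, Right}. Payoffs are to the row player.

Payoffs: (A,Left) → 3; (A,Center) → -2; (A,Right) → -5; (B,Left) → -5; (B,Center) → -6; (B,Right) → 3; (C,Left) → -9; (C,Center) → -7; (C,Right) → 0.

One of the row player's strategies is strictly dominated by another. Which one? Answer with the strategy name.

C

B gives a strictly higher payoff than C against every column: -5 > -9, -6 > -7, 3 > 0.
So C is strictly dominated and the row player never plays it.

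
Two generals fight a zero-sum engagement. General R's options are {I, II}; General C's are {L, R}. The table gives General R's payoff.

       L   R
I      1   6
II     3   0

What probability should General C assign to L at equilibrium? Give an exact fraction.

3/4

Row minima: I → 1, II → 0; maximin = 1.
Column maxima: L → 3, R → 6; minimax = 3.
1 ≠ 3, so there is no saddle point; optimal play is mixed.
Let General R play I with probability p. Expected payoff against L: 1p + 3(1−p) = −2p + 3; against R: 6p + 0(1−p) = 6p.
Setting these equal: −2p + 3 = 6p ⇒ −8p = -3 ⇒ p = 3/8, and the value is (-2)·(3/8) + 3 = 9/4.
For General C: with q = P(L), equating I's and II's payoffs gives −5q + 6 = 3q ⇒ q = 3/4.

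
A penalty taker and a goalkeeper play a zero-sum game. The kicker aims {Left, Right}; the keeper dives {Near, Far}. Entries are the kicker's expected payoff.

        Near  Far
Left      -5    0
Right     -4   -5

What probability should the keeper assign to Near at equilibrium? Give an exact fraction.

Row minima: Left → -5, Right → -5; maximin = -5.
Column maxima: Near → -4, Far → 0; minimax = -4.
-5 ≠ -4, so there is no saddle point; optimal play is mixed.
Let the kicker play Left with probability p. Expected payoff against Near: (-5)p + (-4)(1−p) = −p − 4; against Far: 0p + (-5)(1−p) = 5p − 5.
Setting these equal: −p − 4 = 5p − 5 ⇒ −6p = -1 ⇒ p = 1/6, and the value is (-1)·(1/6) − 4 = -25/6.
For the keeper: with q = P(Near), equating Left's and Right's payoffs gives −5q = q − 5 ⇒ q = 5/6.

5/6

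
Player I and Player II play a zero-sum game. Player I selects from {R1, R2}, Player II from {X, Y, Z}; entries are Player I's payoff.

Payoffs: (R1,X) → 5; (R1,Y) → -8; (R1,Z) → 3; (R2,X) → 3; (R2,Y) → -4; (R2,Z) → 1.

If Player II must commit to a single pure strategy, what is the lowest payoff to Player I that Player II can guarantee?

-4

Column maxima: X → 5, Y → -4, Z → 3.
The smallest of these is -4.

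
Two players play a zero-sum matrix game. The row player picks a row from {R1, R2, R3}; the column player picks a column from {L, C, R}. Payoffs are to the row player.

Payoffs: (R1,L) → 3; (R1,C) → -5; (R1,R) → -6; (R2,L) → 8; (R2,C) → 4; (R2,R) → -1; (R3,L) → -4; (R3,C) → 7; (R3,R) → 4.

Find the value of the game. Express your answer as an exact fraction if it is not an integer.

Row minima: R1 → -6, R2 → -1, R3 → -4; maximin = -1.
Column maxima: L → 8, C → 7, R → 4; minimax = 4.
-1 ≠ 4, so there is no saddle point; optimal play is mixed.
R1 is strictly dominated by R2, so the row player never plays it.
C is strictly dominated by R (it gives the row player strictly more in every row), so the column player never plays it.
On the remaining 2×2 (R2, R3 vs L, R):
Let the row player play R2 with probability p. Expected payoff against L: 8p + (-4)(1−p) = 12p − 4; against R: (-1)p + 4(1−p) = −5p + 4.
Setting these equal: 12p − 4 = −5p + 4 ⇒ 17p = 8 ⇒ p = 8/17, and the value is (12)·(8/17) − 4 = 28/17.
For the column player: with q = P(L), equating R2's and R3's payoffs gives 9q − 1 = −8q + 4 ⇒ q = 5/17.

28/17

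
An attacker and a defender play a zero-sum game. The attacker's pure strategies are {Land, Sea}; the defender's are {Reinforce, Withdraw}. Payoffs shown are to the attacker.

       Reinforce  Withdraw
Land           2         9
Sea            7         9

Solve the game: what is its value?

7

Row minima: Land → 2, Sea → 7; maximin = 7.
Column maxima: Reinforce → 7, Withdraw → 9; minimax = 7.
Since maximin = minimax = 7, there is a saddle point and the value is 7.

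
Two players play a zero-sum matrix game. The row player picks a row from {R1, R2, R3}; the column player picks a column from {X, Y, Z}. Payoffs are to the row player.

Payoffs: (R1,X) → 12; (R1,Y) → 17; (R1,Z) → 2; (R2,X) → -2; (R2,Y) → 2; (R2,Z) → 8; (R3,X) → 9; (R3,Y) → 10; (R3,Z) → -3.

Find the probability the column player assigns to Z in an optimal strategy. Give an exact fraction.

7/10

Row minima: R1 → 2, R2 → -2, R3 → -3; maximin = 2.
Column maxima: X → 12, Y → 17, Z → 8; minimax = 8.
2 ≠ 8, so there is no saddle point; optimal play is mixed.
R3 is strictly dominated by R1, so the row player never plays it.
Y is strictly dominated by X (it gives the row player strictly more in every row), so the column player never plays it.
On the remaining 2×2 (R1, R2 vs X, Z):
Let the row player play R1 with probability p. Expected payoff against X: 12p + (-2)(1−p) = 14p − 2; against Z: 2p + 8(1−p) = −6p + 8.
Setting these equal: 14p − 2 = −6p + 8 ⇒ 20p = 10 ⇒ p = 1/2, and the value is (14)·(1/2) − 2 = 5.
For the column player: with q = P(X), equating R1's and R2's payoffs gives 10q + 2 = −10q + 8 ⇒ q = 3/10.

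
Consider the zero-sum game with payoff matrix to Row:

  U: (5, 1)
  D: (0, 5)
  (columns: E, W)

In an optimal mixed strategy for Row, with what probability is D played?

4/9

Row minima: U → 1, D → 0; maximin = 1.
Column maxima: E → 5, W → 5; minimax = 5.
1 ≠ 5, so there is no saddle point; optimal play is mixed.
Let Row play U with probability p. Expected payoff against E: 5p + 0(1−p) = 5p; against W: 1p + 5(1−p) = −4p + 5.
Setting these equal: 5p = −4p + 5 ⇒ 9p = 5 ⇒ p = 5/9, and the value is (5)·(5/9) = 25/9.
For Column: with q = P(E), equating U's and D's payoffs gives 4q + 1 = −5q + 5 ⇒ q = 4/9.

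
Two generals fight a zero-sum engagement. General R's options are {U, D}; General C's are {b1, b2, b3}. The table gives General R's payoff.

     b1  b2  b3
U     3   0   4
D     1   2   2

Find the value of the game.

Row minima: U → 0, D → 1; maximin = 1.
Column maxima: b1 → 3, b2 → 2, b3 → 4; minimax = 2.
1 ≠ 2, so there is no saddle point; optimal play is mixed.
b3 is strictly dominated by b1 (it gives General R strictly more in every row), so General C never plays it.
On the remaining 2×2 (U, D vs b1, b2):
Let General R play U with probability p. Expected payoff against b1: 3p + 1(1−p) = 2p + 1; against b2: 0p + 2(1−p) = −2p + 2.
Setting these equal: 2p + 1 = −2p + 2 ⇒ 4p = 1 ⇒ p = 1/4, and the value is (2)·(1/4) + 1 = 3/2.
For General C: with q = P(b1), equating U's and D's payoffs gives 3q = −q + 2 ⇒ q = 1/2.

3/2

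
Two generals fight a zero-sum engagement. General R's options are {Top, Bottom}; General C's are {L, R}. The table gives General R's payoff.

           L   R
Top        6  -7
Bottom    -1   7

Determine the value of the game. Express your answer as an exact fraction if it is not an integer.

Row minima: Top → -7, Bottom → -1; maximin = -1.
Column maxima: L → 6, R → 7; minimax = 6.
-1 ≠ 6, so there is no saddle point; optimal play is mixed.
Let General R play Top with probability p. Expected payoff against L: 6p + (-1)(1−p) = 7p − 1; against R: (-7)p + 7(1−p) = −14p + 7.
Setting these equal: 7p − 1 = −14p + 7 ⇒ 21p = 8 ⇒ p = 8/21, and the value is (7)·(8/21) − 1 = 5/3.
For General C: with q = P(L), equating Top's and Bottom's payoffs gives 13q − 7 = −8q + 7 ⇒ q = 2/3.

5/3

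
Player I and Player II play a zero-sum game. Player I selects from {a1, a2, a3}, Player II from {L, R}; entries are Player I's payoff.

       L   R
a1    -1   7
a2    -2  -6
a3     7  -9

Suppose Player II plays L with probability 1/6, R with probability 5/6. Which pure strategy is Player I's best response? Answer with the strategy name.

Expected payoff of a1: (1/6)·(-1) + (5/6)·7 = 17/3.
Expected payoff of a2: (1/6)·(-2) + (5/6)·(-6) = -16/3.
Expected payoff of a3: (1/6)·7 + (5/6)·(-9) = -19/3.
The largest is 17/3, so Player I's best response is a1.

a1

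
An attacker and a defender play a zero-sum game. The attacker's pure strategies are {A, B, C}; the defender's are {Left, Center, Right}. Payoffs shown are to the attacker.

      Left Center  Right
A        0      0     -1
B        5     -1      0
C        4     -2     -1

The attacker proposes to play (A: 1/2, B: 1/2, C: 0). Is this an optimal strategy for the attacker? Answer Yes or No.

Yes

Against Left this mix gives (1/2)·0 + (1/2)·5 = 5/2.
Against Center this mix gives (1/2)·0 + (1/2)·(-1) = -1/2.
Against Right this mix gives (1/2)·(-1) + (1/2)·0 = -1/2.
All of the defender's active replies (Center, Right) yield -1/2, and no column does worse for the attacker. The mix makes the defender indifferent and guarantees -1/2, so it is optimal.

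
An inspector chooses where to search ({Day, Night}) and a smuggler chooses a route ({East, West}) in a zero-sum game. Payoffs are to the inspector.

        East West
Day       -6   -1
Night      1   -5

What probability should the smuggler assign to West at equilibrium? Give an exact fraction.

7/11

Row minima: Day → -6, Night → -5; maximin = -5.
Column maxima: East → 1, West → -1; minimax = -1.
-5 ≠ -1, so there is no saddle point; optimal play is mixed.
Let the inspector play Day with probability p. Expected payoff against East: (-6)p + 1(1−p) = −7p + 1; against West: (-1)p + (-5)(1−p) = 4p − 5.
Setting these equal: −7p + 1 = 4p − 5 ⇒ −11p = -6 ⇒ p = 6/11, and the value is (-7)·(6/11) + 1 = -31/11.
For the smuggler: with q = P(East), equating Day's and Night's payoffs gives −5q − 1 = 6q − 5 ⇒ q = 4/11.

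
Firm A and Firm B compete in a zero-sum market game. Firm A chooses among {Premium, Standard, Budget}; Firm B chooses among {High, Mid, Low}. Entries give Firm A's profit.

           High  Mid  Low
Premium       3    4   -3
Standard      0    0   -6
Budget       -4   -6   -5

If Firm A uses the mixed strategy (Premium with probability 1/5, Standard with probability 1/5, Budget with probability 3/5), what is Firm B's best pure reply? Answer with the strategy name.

Low

If Firm B plays High, Firm A's expected payoff is (1/5)·3 + (1/5)·0 + (3/5)·(-4) = -9/5.
If Firm B plays Mid, Firm A's expected payoff is (1/5)·4 + (1/5)·0 + (3/5)·(-6) = -14/5.
If Firm B plays Low, Firm A's expected payoff is (1/5)·(-3) + (1/5)·(-6) + (3/5)·(-5) = -24/5.
Firm B minimizes Firm A's payoff; the smallest is -24/5, so the best response is Low.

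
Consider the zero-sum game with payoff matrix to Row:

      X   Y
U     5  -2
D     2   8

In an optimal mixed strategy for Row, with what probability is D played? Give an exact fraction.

7/13

Row minima: U → -2, D → 2; maximin = 2.
Column maxima: X → 5, Y → 8; minimax = 5.
2 ≠ 5, so there is no saddle point; optimal play is mixed.
Let Row play U with probability p. Expected payoff against X: 5p + 2(1−p) = 3p + 2; against Y: (-2)p + 8(1−p) = −10p + 8.
Setting these equal: 3p + 2 = −10p + 8 ⇒ 13p = 6 ⇒ p = 6/13, and the value is (3)·(6/13) + 2 = 44/13.
For Column: with q = P(X), equating U's and D's payoffs gives 7q − 2 = −6q + 8 ⇒ q = 10/13.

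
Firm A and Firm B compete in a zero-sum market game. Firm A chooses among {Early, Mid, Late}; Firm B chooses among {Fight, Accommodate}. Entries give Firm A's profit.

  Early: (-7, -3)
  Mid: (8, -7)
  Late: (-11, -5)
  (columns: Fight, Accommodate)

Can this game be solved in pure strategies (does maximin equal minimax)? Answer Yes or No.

No

Row minima: Early → -7, Mid → -7, Late → -11; maximin = -7.
Column maxima: Fight → 8, Accommodate → -3; minimax = -3.
-7 ≠ -3, so no pure-strategy equilibrium exists.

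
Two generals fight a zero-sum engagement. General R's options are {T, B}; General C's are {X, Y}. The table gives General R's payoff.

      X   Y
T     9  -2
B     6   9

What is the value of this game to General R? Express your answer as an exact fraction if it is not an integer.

93/14

Row minima: T → -2, B → 6; maximin = 6.
Column maxima: X → 9, Y → 9; minimax = 9.
6 ≠ 9, so there is no saddle point; optimal play is mixed.
Let General R play T with probability p. Expected payoff against X: 9p + 6(1−p) = 3p + 6; against Y: (-2)p + 9(1−p) = −11p + 9.
Setting these equal: 3p + 6 = −11p + 9 ⇒ 14p = 3 ⇒ p = 3/14, and the value is (3)·(3/14) + 6 = 93/14.
For General C: with q = P(X), equating T's and B's payoffs gives 11q − 2 = −3q + 9 ⇒ q = 11/14.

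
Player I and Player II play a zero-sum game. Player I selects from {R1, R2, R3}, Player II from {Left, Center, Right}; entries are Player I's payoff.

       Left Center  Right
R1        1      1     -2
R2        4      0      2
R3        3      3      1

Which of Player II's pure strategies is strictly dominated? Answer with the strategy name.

Left

Right holds Player I's payoff strictly below Left in every row: -2 < 1, 2 < 4, 1 < 3.
So Left is strictly dominated for Player II.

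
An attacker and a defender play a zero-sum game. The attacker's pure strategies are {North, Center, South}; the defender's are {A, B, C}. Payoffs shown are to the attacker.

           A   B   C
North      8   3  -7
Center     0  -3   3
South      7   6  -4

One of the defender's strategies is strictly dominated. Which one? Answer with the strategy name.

B holds the attacker's payoff strictly below A in every row: 3 < 8, -3 < 0, 6 < 7.
So A is strictly dominated for the defender.

A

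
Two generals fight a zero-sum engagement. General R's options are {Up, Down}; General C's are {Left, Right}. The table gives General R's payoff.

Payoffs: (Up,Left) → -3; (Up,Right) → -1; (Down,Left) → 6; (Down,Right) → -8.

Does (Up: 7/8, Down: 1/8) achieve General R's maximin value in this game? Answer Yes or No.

Against Left this mix gives (7/8)·(-3) + (1/8)·6 = -15/8.
Against Right this mix gives (7/8)·(-1) + (1/8)·(-8) = -15/8.
All of General C's active replies (Left, Right) yield -15/8, and no column does worse for General R. The mix makes General C indifferent and guarantees -15/8, so it is optimal.

Yes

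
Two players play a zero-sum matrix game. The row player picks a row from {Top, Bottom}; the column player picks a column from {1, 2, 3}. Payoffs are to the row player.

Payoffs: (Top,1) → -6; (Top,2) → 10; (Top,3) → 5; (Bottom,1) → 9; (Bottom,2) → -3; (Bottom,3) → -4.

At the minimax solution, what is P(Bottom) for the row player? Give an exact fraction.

Row minima: Top → -6, Bottom → -4; maximin = -4.
Column maxima: 1 → 9, 2 → 10, 3 → 5; minimax = 5.
-4 ≠ 5, so there is no saddle point; optimal play is mixed.
2 is strictly dominated by 3 (it gives the row player strictly more in every row), so the column player never plays it.
On the remaining 2×2 (Top, Bottom vs 1, 3):
Let the row player play Top with probability p. Expected payoff against 1: (-6)p + 9(1−p) = −15p + 9; against 3: 5p + (-4)(1−p) = 9p − 4.
Setting these equal: −15p + 9 = 9p − 4 ⇒ −24p = -13 ⇒ p = 13/24, and the value is (-15)·(13/24) + 9 = 7/8.
For the column player: with q = P(1), equating Top's and Bottom's payoffs gives −11q + 5 = 13q − 4 ⇒ q = 3/8.

11/24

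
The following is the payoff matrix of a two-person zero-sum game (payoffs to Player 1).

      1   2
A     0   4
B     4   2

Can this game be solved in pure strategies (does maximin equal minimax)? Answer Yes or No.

Row minima: A → 0, B → 2; maximin = 2.
Column maxima: 1 → 4, 2 → 4; minimax = 4.
2 ≠ 4, so no pure-strategy equilibrium exists.

No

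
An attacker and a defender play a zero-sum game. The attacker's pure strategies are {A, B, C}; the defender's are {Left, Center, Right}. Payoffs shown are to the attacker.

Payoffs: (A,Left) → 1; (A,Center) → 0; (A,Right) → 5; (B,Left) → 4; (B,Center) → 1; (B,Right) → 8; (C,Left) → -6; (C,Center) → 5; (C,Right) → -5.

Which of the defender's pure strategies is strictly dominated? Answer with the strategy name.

Right

Left holds the attacker's payoff strictly below Right in every row: 1 < 5, 4 < 8, -6 < -5.
So Right is strictly dominated for the defender.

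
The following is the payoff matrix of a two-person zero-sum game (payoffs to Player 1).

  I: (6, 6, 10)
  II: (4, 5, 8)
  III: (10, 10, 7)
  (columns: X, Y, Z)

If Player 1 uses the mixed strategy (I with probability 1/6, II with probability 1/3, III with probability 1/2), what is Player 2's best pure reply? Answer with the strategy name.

If Player 2 plays X, Player 1's expected payoff is (1/6)·6 + (1/3)·4 + (1/2)·10 = 22/3.
If Player 2 plays Y, Player 1's expected payoff is (1/6)·6 + (1/3)·5 + (1/2)·10 = 23/3.
If Player 2 plays Z, Player 1's expected payoff is (1/6)·10 + (1/3)·8 + (1/2)·7 = 47/6.
Player 2 minimizes Player 1's payoff; the smallest is 22/3, so the best response is X.

X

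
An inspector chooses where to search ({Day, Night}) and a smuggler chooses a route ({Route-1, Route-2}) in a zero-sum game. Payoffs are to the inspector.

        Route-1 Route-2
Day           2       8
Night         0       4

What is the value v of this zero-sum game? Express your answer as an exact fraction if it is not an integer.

2

Row minima: Day → 2, Night → 0; maximin = 2.
Column maxima: Route-1 → 2, Route-2 → 8; minimax = 2.
Since maximin = minimax = 2, there is a saddle point and the value is 2.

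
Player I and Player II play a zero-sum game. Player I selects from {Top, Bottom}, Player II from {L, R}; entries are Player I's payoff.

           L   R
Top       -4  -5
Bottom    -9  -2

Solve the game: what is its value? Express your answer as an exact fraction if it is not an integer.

Row minima: Top → -5, Bottom → -9; maximin = -5.
Column maxima: L → -4, R → -2; minimax = -4.
-5 ≠ -4, so there is no saddle point; optimal play is mixed.
Let Player I play Top with probability p. Expected payoff against L: (-4)p + (-9)(1−p) = 5p − 9; against R: (-5)p + (-2)(1−p) = −3p − 2.
Setting these equal: 5p − 9 = −3p − 2 ⇒ 8p = 7 ⇒ p = 7/8, and the value is (5)·(7/8) − 9 = -37/8.
For Player II: with q = P(L), equating Top's and Bottom's payoffs gives q − 5 = −7q − 2 ⇒ q = 3/8.

-37/8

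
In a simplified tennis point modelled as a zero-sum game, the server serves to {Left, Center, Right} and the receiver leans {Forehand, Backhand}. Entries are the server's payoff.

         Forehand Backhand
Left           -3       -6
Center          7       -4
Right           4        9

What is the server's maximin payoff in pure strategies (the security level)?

Row minima: Left → -6, Center → -4, Right → 4.
The best of these is 4.

4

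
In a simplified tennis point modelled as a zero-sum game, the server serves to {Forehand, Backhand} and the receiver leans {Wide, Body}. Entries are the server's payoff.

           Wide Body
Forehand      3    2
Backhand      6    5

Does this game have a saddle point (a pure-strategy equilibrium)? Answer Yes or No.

Yes

Row minima: Forehand → 2, Backhand → 5; maximin = 5.
Column maxima: Wide → 6, Body → 5; minimax = 5.
maximin = minimax = 5, so a saddle point exists.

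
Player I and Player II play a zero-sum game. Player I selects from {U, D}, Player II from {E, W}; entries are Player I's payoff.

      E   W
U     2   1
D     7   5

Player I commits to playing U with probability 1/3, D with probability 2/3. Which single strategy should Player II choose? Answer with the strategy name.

If Player II plays E, Player I's expected payoff is (1/3)·2 + (2/3)·7 = 16/3.
If Player II plays W, Player I's expected payoff is (1/3)·1 + (2/3)·5 = 11/3.
Player II minimizes Player I's payoff; the smallest is 11/3, so the best response is W.

W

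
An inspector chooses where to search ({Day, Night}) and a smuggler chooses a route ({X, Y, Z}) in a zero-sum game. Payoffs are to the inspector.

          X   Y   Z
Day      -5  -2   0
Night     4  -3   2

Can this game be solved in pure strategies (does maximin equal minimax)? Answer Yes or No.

Row minima: Day → -5, Night → -3; maximin = -3.
Column maxima: X → 4, Y → -2, Z → 2; minimax = -2.
-3 ≠ -2, so no pure-strategy equilibrium exists.

No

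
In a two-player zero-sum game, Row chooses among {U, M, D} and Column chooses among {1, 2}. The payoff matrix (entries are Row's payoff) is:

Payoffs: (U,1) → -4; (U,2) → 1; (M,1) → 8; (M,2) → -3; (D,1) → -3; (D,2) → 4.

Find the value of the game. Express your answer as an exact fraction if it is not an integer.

23/18

Row minima: U → -4, M → -3, D → -3; maximin = -3.
Column maxima: 1 → 8, 2 → 4; minimax = 4.
-3 ≠ 4, so there is no saddle point; optimal play is mixed.
U is strictly dominated by D, so Row never plays it.
On the remaining 2×2 (M, D vs 1, 2):
Let Row play M with probability p. Expected payoff against 1: 8p + (-3)(1−p) = 11p − 3; against 2: (-3)p + 4(1−p) = −7p + 4.
Setting these equal: 11p − 3 = −7p + 4 ⇒ 18p = 7 ⇒ p = 7/18, and the value is (11)·(7/18) − 3 = 23/18.
For Column: with q = P(1), equating M's and D's payoffs gives 11q − 3 = −7q + 4 ⇒ q = 7/18.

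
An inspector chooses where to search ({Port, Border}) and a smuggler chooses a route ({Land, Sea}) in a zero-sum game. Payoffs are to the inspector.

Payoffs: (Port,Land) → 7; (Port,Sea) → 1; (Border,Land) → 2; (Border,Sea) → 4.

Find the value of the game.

Row minima: Port → 1, Border → 2; maximin = 2.
Column maxima: Land → 7, Sea → 4; minimax = 4.
2 ≠ 4, so there is no saddle point; optimal play is mixed.
Let the inspector play Port with probability p. Expected payoff against Land: 7p + 2(1−p) = 5p + 2; against Sea: 1p + 4(1−p) = −3p + 4.
Setting these equal: 5p + 2 = −3p + 4 ⇒ 8p = 2 ⇒ p = 1/4, and the value is (5)·(1/4) + 2 = 13/4.
For the smuggler: with q = P(Land), equating Port's and Border's payoffs gives 6q + 1 = −2q + 4 ⇒ q = 3/8.

13/4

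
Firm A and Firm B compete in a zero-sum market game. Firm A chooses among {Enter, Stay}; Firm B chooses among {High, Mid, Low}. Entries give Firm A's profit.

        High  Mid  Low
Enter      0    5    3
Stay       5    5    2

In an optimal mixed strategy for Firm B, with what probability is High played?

Row minima: Enter → 0, Stay → 2; maximin = 2.
Column maxima: High → 5, Mid → 5, Low → 3; minimax = 3.
2 ≠ 3, so there is no saddle point; optimal play is mixed.
Mid is strictly dominated by Low (it gives Firm A strictly more in every row), so Firm B never plays it.
On the remaining 2×2 (Enter, Stay vs High, Low):
Let Firm A play Enter with probability p. Expected payoff against High: 0p + 5(1−p) = −5p + 5; against Low: 3p + 2(1−p) = p + 2.
Setting these equal: −5p + 5 = p + 2 ⇒ −6p = -3 ⇒ p = 1/2, and the value is (-5)·(1/2) + 5 = 5/2.
For Firm B: with q = P(High), equating Enter's and Stay's payoffs gives −3q + 3 = 3q + 2 ⇒ q = 1/6.

1/6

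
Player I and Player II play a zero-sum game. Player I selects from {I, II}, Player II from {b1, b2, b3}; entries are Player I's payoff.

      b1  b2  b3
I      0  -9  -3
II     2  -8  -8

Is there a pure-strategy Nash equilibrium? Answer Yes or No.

Yes

Row minima: I → -9, II → -8; maximin = -8.
Column maxima: b1 → 2, b2 → -8, b3 → -3; minimax = -8.
maximin = minimax = -8, so a saddle point exists.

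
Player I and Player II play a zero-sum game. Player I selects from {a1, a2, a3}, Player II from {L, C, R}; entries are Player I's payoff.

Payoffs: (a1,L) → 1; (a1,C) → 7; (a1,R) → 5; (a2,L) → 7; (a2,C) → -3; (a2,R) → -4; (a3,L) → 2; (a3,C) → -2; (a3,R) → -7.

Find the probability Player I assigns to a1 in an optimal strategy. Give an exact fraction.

Row minima: a1 → 1, a2 → -4, a3 → -7; maximin = 1.
Column maxima: L → 7, C → 7, R → 5; minimax = 5.
1 ≠ 5, so there is no saddle point; optimal play is mixed.
C is strictly dominated by R (it gives Player I strictly more in every row), so Player II never plays it.
With C eliminated, a3 is strictly dominated by a2 (a2 gives Player I strictly more in every remaining column), so Player I never plays it.
On the remaining 2×2 (a1, a2 vs L, R):
Let Player I play a1 with probability p. Expected payoff against L: 1p + 7(1−p) = −6p + 7; against R: 5p + (-4)(1−p) = 9p − 4.
Setting these equal: −6p + 7 = 9p − 4 ⇒ −15p = -11 ⇒ p = 11/15, and the value is (-6)·(11/15) + 7 = 13/5.
For Player II: with q = P(L), equating a1's and a2's payoffs gives −4q + 5 = 11q − 4 ⇒ q = 3/5.

11/15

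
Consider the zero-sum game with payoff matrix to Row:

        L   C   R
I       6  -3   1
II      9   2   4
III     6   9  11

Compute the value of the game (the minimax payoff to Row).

69/10

Row minima: I → -3, II → 2, III → 6; maximin = 6.
Column maxima: L → 9, C → 9, R → 11; minimax = 9.
6 ≠ 9, so there is no saddle point; optimal play is mixed.
I is strictly dominated by II, so Row never plays it.
R is strictly dominated by C (it gives Row strictly more in every row), so Column never plays it.
On the remaining 2×2 (II, III vs L, C):
Let Row play II with probability p. Expected payoff against L: 9p + 6(1−p) = 3p + 6; against C: 2p + 9(1−p) = −7p + 9.
Setting these equal: 3p + 6 = −7p + 9 ⇒ 10p = 3 ⇒ p = 3/10, and the value is (3)·(3/10) + 6 = 69/10.
For Column: with q = P(L), equating II's and III's payoffs gives 7q + 2 = −3q + 9 ⇒ q = 7/10.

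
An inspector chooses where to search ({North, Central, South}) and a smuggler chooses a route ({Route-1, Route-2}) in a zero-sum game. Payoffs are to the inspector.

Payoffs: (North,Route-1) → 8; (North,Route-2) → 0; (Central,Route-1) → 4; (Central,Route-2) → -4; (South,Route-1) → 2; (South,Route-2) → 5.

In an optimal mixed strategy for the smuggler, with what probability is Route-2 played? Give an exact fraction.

6/11

Row minima: North → 0, Central → -4, South → 2; maximin = 2.
Column maxima: Route-1 → 8, Route-2 → 5; minimax = 5.
2 ≠ 5, so there is no saddle point; optimal play is mixed.
Central is strictly dominated by North, so the inspector never plays it.
On the remaining 2×2 (North, South vs Route-1, Route-2):
Let the inspector play North with probability p. Expected payoff against Route-1: 8p + 2(1−p) = 6p + 2; against Route-2: 0p + 5(1−p) = −5p + 5.
Setting these equal: 6p + 2 = −5p + 5 ⇒ 11p = 3 ⇒ p = 3/11, and the value is (6)·(3/11) + 2 = 40/11.
For the smuggler: with q = P(Route-1), equating North's and South's payoffs gives 8q = −3q + 5 ⇒ q = 5/11.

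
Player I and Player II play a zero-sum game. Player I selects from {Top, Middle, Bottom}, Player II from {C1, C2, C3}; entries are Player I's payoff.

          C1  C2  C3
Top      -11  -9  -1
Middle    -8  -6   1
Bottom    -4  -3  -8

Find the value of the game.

Row minima: Top → -11, Middle → -8, Bottom → -8; maximin = -8.
Column maxima: C1 → -4, C2 → -3, C3 → 1; minimax = -4.
-8 ≠ -4, so there is no saddle point; optimal play is mixed.
Top is strictly dominated by Middle, so Player I never plays it.
C2 is strictly dominated by C1 (it gives Player I strictly more in every row), so Player II never plays it.
On the remaining 2×2 (Middle, Bottom vs C1, C3):
Let Player I play Middle with probability p. Expected payoff against C1: (-8)p + (-4)(1−p) = −4p − 4; against C3: 1p + (-8)(1−p) = 9p − 8.
Setting these equal: −4p − 4 = 9p − 8 ⇒ −13p = -4 ⇒ p = 4/13, and the value is (-4)·(4/13) − 4 = -68/13.
For Player II: with q = P(C1), equating Middle's and Bottom's payoffs gives −9q + 1 = 4q − 8 ⇒ q = 9/13.

-68/13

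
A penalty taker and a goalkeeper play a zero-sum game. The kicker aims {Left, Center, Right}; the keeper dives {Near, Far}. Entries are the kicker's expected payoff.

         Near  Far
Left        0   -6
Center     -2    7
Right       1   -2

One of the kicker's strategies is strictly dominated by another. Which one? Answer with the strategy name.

Right gives a strictly higher payoff than Left against every column: 1 > 0, -2 > -6.
So Left is strictly dominated and the kicker never plays it.

Left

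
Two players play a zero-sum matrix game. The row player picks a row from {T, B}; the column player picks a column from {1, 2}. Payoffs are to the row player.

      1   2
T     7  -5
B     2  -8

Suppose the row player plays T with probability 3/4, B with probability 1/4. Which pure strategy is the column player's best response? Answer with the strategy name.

2

If the column player plays 1, the row player's expected payoff is (3/4)·7 + (1/4)·2 = 23/4.
If the column player plays 2, the row player's expected payoff is (3/4)·(-5) + (1/4)·(-8) = -23/4.
The column player minimizes the row player's payoff; the smallest is -23/4, so the best response is 2.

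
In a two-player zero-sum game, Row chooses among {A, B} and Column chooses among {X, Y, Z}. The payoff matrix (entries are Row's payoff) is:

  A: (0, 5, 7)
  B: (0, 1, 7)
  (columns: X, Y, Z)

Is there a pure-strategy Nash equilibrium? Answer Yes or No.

Row minima: A → 0, B → 0; maximin = 0.
Column maxima: X → 0, Y → 5, Z → 7; minimax = 0.
maximin = minimax = 0, so a saddle point exists.

Yes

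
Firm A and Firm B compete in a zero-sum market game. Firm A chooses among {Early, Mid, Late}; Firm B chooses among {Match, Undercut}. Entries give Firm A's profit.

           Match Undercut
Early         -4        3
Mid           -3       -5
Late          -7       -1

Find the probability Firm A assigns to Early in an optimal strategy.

2/9

Row minima: Early → -4, Mid → -5, Late → -7; maximin = -4.
Column maxima: Match → -3, Undercut → 3; minimax = -3.
-4 ≠ -3, so there is no saddle point; optimal play is mixed.
Late is strictly dominated by Early, so Firm A never plays it.
On the remaining 2×2 (Early, Mid vs Match, Undercut):
Let Firm A play Early with probability p. Expected payoff against Match: (-4)p + (-3)(1−p) = −p − 3; against Undercut: 3p + (-5)(1−p) = 8p − 5.
Setting these equal: −p − 3 = 8p − 5 ⇒ −9p = -2 ⇒ p = 2/9, and the value is (-1)·(2/9) − 3 = -29/9.
For Firm B: with q = P(Match), equating Early's and Mid's payoffs gives −7q + 3 = 2q − 5 ⇒ q = 8/9.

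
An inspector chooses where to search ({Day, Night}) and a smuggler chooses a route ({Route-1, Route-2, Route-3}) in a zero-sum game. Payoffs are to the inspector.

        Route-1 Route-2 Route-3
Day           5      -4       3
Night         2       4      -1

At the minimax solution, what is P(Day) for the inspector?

Row minima: Day → -4, Night → -1; maximin = -1.
Column maxima: Route-1 → 5, Route-2 → 4, Route-3 → 3; minimax = 3.
-1 ≠ 3, so there is no saddle point; optimal play is mixed.
Route-1 is strictly dominated by Route-3 (it gives the inspector strictly more in every row), so the smuggler never plays it.
On the remaining 2×2 (Day, Night vs Route-2, Route-3):
Let the inspector play Day with probability p. Expected payoff against Route-2: (-4)p + 4(1−p) = −8p + 4; against Route-3: 3p + (-1)(1−p) = 4p − 1.
Setting these equal: −8p + 4 = 4p − 1 ⇒ −12p = -5 ⇒ p = 5/12, and the value is (-8)·(5/12) + 4 = 2/3.
For the smuggler: with q = P(Route-2), equating Day's and Night's payoffs gives −7q + 3 = 5q − 1 ⇒ q = 1/3.

5/12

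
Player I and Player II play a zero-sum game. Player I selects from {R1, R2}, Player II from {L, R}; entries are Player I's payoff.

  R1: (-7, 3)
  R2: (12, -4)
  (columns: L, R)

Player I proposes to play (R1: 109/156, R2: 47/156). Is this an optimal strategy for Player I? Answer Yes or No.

No

Against L this mix gives (109/156)·(-7) + (47/156)·12 = -199/156.
Against R this mix gives (109/156)·3 + (47/156)·(-4) = 139/156.
Player II will play L, holding Player I to -199/156. Shifting weight toward the row that does better against L would raise this floor (the equalizing mix achieves 4/13 against both L and R), so the proposed strategy is not optimal.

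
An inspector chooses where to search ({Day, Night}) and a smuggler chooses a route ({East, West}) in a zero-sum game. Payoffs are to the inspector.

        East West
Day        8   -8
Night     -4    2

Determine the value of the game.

Row minima: Day → -8, Night → -4; maximin = -4.
Column maxima: East → 8, West → 2; minimax = 2.
-4 ≠ 2, so there is no saddle point; optimal play is mixed.
Let the inspector play Day with probability p. Expected payoff against East: 8p + (-4)(1−p) = 12p − 4; against West: (-8)p + 2(1−p) = −10p + 2.
Setting these equal: 12p − 4 = −10p + 2 ⇒ 22p = 6 ⇒ p = 3/11, and the value is (12)·(3/11) − 4 = -8/11.
For the smuggler: with q = P(East), equating Day's and Night's payoffs gives 16q − 8 = −6q + 2 ⇒ q = 5/11.

-8/11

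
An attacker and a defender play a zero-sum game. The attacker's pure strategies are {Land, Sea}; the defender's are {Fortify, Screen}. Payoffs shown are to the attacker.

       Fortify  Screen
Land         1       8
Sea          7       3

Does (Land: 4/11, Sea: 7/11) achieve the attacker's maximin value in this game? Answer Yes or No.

Against Fortify this mix gives (4/11)·1 + (7/11)·7 = 53/11.
Against Screen this mix gives (4/11)·8 + (7/11)·3 = 53/11.
All of the defender's active replies (Fortify, Screen) yield 53/11, and no column does worse for the attacker. The mix makes the defender indifferent and guarantees 53/11, so it is optimal.

Yes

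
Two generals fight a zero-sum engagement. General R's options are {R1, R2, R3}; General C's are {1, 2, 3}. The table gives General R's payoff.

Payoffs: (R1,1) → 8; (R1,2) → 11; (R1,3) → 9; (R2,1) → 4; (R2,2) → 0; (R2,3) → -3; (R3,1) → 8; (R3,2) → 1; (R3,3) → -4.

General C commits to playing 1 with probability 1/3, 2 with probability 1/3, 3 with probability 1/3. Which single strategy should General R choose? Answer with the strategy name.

Expected payoff of R1: (1/3)·8 + (1/3)·11 + (1/3)·9 = 28/3.
Expected payoff of R2: (1/3)·4 + (1/3)·0 + (1/3)·(-3) = 1/3.
Expected payoff of R3: (1/3)·8 + (1/3)·1 + (1/3)·(-4) = 5/3.
The largest is 28/3, so General R's best response is R1.

R1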